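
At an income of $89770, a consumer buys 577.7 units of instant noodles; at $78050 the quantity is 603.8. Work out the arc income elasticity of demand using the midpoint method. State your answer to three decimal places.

ΔQ = 603.8 − 577.7 = 26.1; midpoint Q̄ = (577.7 + 603.8)/2 = 590.75.
ΔI = 78050 − 89770 = -11720; midpoint Ī = (89770 + 78050)/2 = 83910.
η = (ΔQ/Q̄) ÷ (ΔI/Ī) = (26.1/590.75) ÷ (-11720/83910) = -0.316.

-0.316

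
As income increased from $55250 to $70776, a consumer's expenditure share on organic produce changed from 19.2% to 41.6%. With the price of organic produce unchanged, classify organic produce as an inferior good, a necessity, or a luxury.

luxury

The budget share rises as income rises, so η > 1.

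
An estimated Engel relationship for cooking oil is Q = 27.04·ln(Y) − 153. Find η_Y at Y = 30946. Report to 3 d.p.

At Y = 30946: Q = 126.594.
dQ/dY = 27.04/Y = 0.00087378 at this income.
η = (dQ/dY)·(Y/Q) = 0.00087378 × (30946/126.594) = 0.214.

0.214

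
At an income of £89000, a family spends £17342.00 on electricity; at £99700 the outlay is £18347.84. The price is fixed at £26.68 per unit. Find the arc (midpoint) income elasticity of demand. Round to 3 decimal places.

With a constant price, Q₁ = 17342.00/26.68 = 650.000 and Q₂ = 18347.84/26.68 = 687.700 (equivalently, work directly with expenditure since P cancels).
Midpoint %ΔQ = (18347.84 − 17342.00)/17844.92 = 0.05637; midpoint %ΔI = (99700 − 89000)/94350 = 0.11341.
η = 0.05637 / 0.11341 = 0.497.

0.497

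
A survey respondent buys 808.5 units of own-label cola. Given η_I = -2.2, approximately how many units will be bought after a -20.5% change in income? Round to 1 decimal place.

%ΔQ ≈ η × %ΔI = -2.2 × (-20.5%) = 45.1%.
New Q ≈ 808.5 × (1 + 0.451) = 1173.1.

1173.1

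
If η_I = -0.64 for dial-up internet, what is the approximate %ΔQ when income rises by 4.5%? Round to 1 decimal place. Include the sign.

-2.9%

%ΔQ ≈ η × %ΔI = -0.64 × 4.5% = -2.9%.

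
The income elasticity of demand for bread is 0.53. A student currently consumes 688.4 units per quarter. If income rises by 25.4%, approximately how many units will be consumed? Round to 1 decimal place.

%ΔQ ≈ η × %ΔI = 0.53 × 25.4% = 13.462%.
New Q ≈ 688.4 × (1 + 0.13462) = 781.1.

781.1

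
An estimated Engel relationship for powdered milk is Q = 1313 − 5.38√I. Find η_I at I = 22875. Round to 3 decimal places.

-0.815

At I = 22875: Q = 499.303.
dQ/dI = -5.38/(2√I) = -0.0177857 at this income.
η = (dQ/dI)·(I/Q) = -0.0177857 × (22875/499.303) = -0.815.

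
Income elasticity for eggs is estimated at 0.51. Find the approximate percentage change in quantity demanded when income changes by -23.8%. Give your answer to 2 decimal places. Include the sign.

-12.14%

%ΔQ ≈ η × %ΔI = 0.51 × (-23.8%) = -12.14%.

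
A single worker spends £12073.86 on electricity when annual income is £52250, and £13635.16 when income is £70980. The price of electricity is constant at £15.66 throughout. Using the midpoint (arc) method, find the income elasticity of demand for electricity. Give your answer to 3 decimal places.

0.400

With a constant price, Q₁ = 12073.86/15.66 = 771.000 and Q₂ = 13635.16/15.66 = 870.700 (equivalently, work directly with expenditure since P cancels).
Midpoint %ΔQ = (13635.16 − 12073.86)/12854.51 = 0.12146; midpoint %ΔI = (70980 − 52250)/61615 = 0.30398.
η = 0.12146 / 0.30398 = 0.400.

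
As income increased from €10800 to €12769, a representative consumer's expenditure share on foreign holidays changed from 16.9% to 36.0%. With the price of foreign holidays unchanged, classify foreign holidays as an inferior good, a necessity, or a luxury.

luxury

The budget share rises as income rises, so η > 1.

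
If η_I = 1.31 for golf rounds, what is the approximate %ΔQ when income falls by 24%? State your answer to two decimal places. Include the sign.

-31.44%

%ΔQ ≈ η × %ΔI = 1.31 × (-24%) = -31.44%.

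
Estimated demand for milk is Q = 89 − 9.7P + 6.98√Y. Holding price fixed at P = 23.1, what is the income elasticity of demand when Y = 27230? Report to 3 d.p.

0.566

At P = 23.1, Y = 27230: Q = 1016.736.
Holding P constant, ∂Q/∂Y = 6.98/(2√Y) = 0.0211496.
η_Y = (∂Q/∂Y)·(Y/Q) = 0.0211496 × (27230/1016.736) = 0.566.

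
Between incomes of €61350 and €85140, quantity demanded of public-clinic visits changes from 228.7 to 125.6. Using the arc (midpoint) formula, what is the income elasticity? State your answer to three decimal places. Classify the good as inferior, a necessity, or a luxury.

ΔQ = 125.6 − 228.7 = -103.1; midpoint Q̄ = (228.7 + 125.6)/2 = 177.15.
ΔI = 85140 − 61350 = 23790; midpoint Ī = (61350 + 85140)/2 = 73245.
η = (ΔQ/Q̄) ÷ (ΔI/Ī) = (-103.1/177.15) ÷ (23790/73245) = -1.792.
η < 0 ⇒ inferior good.

-1.792 (inferior good)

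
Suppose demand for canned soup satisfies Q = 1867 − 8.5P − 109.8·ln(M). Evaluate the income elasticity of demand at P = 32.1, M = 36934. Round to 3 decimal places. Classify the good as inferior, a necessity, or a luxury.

-0.250 (inferior good)

At P = 32.1, M = 36934: Q = 439.396.
Holding P constant, ∂Q/∂M = -109.8/M = -0.00297287.
η_M = (∂Q/∂M)·(M/Q) = -0.00297287 × (36934/439.396) = -0.250.
Since η < 0, this is an inferior good.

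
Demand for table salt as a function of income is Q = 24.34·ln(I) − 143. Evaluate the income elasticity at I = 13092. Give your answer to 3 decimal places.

At I = 13092: Q = 87.737.
dQ/dI = 24.34/I = 0.00185915 at this income.
η = (dQ/dI)·(I/Q) = 0.00185915 × (13092/87.737) = 0.277.

0.277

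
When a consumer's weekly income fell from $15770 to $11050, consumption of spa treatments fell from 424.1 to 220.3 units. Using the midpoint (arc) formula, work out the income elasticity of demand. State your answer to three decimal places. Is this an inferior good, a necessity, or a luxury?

ΔQ = 220.3 − 424.1 = -203.8; midpoint Q̄ = (424.1 + 220.3)/2 = 322.2.
ΔI = 11050 − 15770 = -4720; midpoint Ī = (15770 + 11050)/2 = 13410.
η = (ΔQ/Q̄) ÷ (ΔI/Ī) = (-203.8/322.2) ÷ (-4720/13410) = 1.797.
η > 1 ⇒ luxury.

1.797 (luxury)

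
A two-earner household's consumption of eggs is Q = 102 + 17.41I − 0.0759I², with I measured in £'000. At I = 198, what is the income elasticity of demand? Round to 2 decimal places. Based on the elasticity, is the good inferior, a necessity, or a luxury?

-4.37 (inferior good)

At I = 198: Q = 573.5964.
dQ/dI = 17.41 − 0.1518I = -12.64640.
η = (dQ/dI)·(I/Q) = -12.64640 × (198/573.5964) = -4.37.
η < 0 ⇒ inferior good.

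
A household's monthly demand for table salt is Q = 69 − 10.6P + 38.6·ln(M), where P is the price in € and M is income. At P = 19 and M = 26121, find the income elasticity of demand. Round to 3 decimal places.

0.148

At P = 19, M = 26121: Q = 260.181.
Holding P constant, ∂Q/∂M = 38.6/M = 0.00147774.
η_M = (∂Q/∂M)·(M/Q) = 0.00147774 × (26121/260.181) = 0.148.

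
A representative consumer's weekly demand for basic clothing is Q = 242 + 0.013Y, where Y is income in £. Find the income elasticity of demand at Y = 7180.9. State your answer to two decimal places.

At Y = 7180.9: Q = 335.352.
dQ/dY = 0.013.
η = (dQ/dY)·(Y/Q) = 0.013 × (7180.9/335.352) = 0.28.

0.28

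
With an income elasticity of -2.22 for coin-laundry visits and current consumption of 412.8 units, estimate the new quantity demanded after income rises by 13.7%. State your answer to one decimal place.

287.3

%ΔQ ≈ η × %ΔI = -2.22 × 13.7% = -30.414%.
New Q ≈ 412.8 × (1 − 0.30414) = 287.3.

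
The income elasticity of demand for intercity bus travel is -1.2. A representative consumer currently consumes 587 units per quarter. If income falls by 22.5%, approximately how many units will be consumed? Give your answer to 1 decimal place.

%ΔQ ≈ η × %ΔI = -1.2 × (-22.5%) = 27%.
New Q ≈ 587 × (1 + 0.27) = 745.5.

745.5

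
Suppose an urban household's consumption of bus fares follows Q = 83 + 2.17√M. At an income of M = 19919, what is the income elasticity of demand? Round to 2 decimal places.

At M = 19919: Q = 389.262.
dQ/dM = 2.17/(2√M) = 0.00768769 at this income.
η = (dQ/dM)·(M/Q) = 0.00768769 × (19919/389.262) = 0.39.

0.39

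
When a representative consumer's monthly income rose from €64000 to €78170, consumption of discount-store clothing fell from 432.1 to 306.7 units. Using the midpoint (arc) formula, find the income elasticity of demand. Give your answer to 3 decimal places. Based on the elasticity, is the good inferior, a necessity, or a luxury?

ΔQ = 306.7 − 432.1 = -125.4; midpoint Q̄ = (432.1 + 306.7)/2 = 369.4.
ΔI = 78170 − 64000 = 14170; midpoint Ī = (64000 + 78170)/2 = 71085.
η = (ΔQ/Q̄) ÷ (ΔI/Ī) = (-125.4/369.4) ÷ (14170/71085) = -1.703.
η < 0 ⇒ inferior good.

-1.703 (inferior good)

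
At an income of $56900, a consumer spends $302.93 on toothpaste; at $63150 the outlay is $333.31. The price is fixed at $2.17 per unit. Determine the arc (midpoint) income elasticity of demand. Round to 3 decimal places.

0.917

With a constant price, Q₁ = 302.93/2.17 = 139.599 and Q₂ = 333.31/2.17 = 153.599 (equivalently, work directly with expenditure since P cancels).
Midpoint %ΔQ = (333.31 − 302.93)/318.12 = 0.09550; midpoint %ΔI = (63150 − 56900)/60025 = 0.10412.
η = 0.09550 / 0.10412 = 0.917.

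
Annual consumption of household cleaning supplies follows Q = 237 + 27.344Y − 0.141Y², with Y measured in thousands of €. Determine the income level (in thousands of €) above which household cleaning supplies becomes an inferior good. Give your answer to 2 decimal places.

96.96

dQ/dY = 27.344 − 0.282Y.
The good is inferior where dQ/dY < 0. Setting dQ/dY = 0 gives Y = 27.344 / 0.282 = 96.96.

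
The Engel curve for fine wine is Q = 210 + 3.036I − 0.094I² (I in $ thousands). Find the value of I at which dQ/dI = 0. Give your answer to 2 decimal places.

dQ/dI = 3.036 − 0.188I.
The good is inferior where dQ/dI < 0. Setting dQ/dI = 0 gives I = 3.036 / 0.188 = 16.15.

16.15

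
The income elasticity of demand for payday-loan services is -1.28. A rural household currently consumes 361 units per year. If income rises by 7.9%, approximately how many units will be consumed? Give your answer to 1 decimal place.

324.5

%ΔQ ≈ η × %ΔI = -1.28 × 7.9% = -10.112%.
New Q ≈ 361 × (1 − 0.10112) = 324.5.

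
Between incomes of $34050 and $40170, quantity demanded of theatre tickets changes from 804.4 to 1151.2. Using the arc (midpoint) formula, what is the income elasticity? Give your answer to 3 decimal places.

ΔQ = 1151.2 − 804.4 = 346.8; midpoint Q̄ = (804.4 + 1151.2)/2 = 977.8.
ΔI = 40170 − 34050 = 6120; midpoint Ī = (34050 + 40170)/2 = 37110.
η = (ΔQ/Q̄) ÷ (ΔI/Ī) = (346.8/977.8) ÷ (6120/37110) = 2.151.

2.151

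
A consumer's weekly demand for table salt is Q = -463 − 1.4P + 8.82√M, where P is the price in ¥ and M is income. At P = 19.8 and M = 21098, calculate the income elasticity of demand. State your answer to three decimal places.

0.810

At P = 19.8, M = 21098: Q = 790.398.
Holding P constant, ∂Q/∂M = 8.82/(2√M) = 0.0303611.
η_M = (∂Q/∂M)·(M/Q) = 0.0303611 × (21098/790.398) = 0.810.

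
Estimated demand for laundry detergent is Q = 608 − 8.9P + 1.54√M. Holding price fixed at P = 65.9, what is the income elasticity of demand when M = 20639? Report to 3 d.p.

At P = 65.9, M = 20639: Q = 242.731.
Holding P constant, ∂Q/∂M = 1.54/(2√M) = 0.00535977.
η_M = (∂Q/∂M)·(M/Q) = 0.00535977 × (20639/242.731) = 0.456.

0.456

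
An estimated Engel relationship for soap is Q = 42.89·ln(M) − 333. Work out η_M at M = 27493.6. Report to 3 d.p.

At M = 27493.6: Q = 105.409.
dQ/dM = 42.89/M = 0.00156 at this income.
η = (dQ/dM)·(M/Q) = 0.00156 × (27493.6/105.409) = 0.407.

0.407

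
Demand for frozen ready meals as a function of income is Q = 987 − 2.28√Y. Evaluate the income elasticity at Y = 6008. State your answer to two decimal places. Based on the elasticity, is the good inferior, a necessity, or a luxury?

At Y = 6008: Q = 810.274.
dQ/dY = -2.28/(2√Y) = -0.0147075 at this income.
η = (dQ/dY)·(Y/Q) = -0.0147075 × (6008/810.274) = -0.11.
Since η < 0, the good is an inferior good.

-0.11 (inferior good)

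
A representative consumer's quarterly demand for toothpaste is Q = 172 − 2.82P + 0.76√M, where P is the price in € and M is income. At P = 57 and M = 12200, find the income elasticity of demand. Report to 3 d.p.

0.441

At P = 57, M = 12200: Q = 95.205.
Holding P constant, ∂Q/∂M = 0.76/(2√M) = 0.00344036.
η_M = (∂Q/∂M)·(M/Q) = 0.00344036 × (12200/95.205) = 0.441.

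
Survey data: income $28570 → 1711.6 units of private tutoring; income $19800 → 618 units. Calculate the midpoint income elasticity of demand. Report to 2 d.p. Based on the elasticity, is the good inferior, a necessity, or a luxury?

2.59 (luxury)

ΔQ = 618 − 1711.6 = -1093.6; midpoint Q̄ = (1711.6 + 618)/2 = 1164.8.
ΔI = 19800 − 28570 = -8770; midpoint Ī = (28570 + 19800)/2 = 24185.
η = (ΔQ/Q̄) ÷ (ΔI/Ī) = (-1093.6/1164.8) ÷ (-8770/24185) = 2.59.
η > 1 ⇒ luxury.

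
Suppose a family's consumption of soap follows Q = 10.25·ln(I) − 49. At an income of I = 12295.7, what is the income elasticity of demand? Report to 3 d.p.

At I = 12295.7: Q = 47.524.
dQ/dI = 10.25/I = 0.000833625 at this income.
η = (dQ/dI)·(I/Q) = 0.000833625 × (12295.7/47.524) = 0.216.

0.216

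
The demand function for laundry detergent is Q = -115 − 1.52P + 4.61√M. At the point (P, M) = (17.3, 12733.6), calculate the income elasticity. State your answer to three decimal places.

At P = 17.3, M = 12733.6: Q = 378.911.
Holding P constant, ∂Q/∂M = 4.61/(2√M) = 0.0204266.
η_M = (∂Q/∂M)·(M/Q) = 0.0204266 × (12733.6/378.911) = 0.686.

0.686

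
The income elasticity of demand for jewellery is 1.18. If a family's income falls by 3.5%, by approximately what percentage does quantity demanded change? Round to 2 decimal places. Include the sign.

-4.13%

%ΔQ ≈ η × %ΔI = 1.18 × (-3.5%) = -4.13%.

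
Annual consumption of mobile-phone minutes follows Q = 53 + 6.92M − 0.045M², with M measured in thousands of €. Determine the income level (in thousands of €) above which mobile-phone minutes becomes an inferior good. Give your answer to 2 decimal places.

76.89

dQ/dM = 6.92 − 0.09M.
The good is inferior where dQ/dM < 0. Setting dQ/dM = 0 gives M = 6.92 / 0.09 = 76.89.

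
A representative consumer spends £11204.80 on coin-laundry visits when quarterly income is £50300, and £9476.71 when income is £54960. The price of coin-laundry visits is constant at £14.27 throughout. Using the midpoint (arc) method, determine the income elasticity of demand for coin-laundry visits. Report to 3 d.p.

With a constant price, Q₁ = 11204.80/14.27 = 785.200 and Q₂ = 9476.71/14.27 = 664.100 (equivalently, work directly with expenditure since P cancels).
Midpoint %ΔQ = (9476.71 − 11204.80)/10340.75 = -0.16711; midpoint %ΔI = (54960 − 50300)/52630 = 0.08854.
η = -0.16711 / 0.08854 = -1.887.

-1.887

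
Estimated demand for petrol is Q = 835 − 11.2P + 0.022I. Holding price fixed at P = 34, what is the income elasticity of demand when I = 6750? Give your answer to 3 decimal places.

At P = 34, I = 6750: Q = 602.700.
Holding P constant, ∂Q/∂I = 0.022.
η_I = (∂Q/∂I)·(I/Q) = 0.022 × (6750/602.700) = 0.246.

0.246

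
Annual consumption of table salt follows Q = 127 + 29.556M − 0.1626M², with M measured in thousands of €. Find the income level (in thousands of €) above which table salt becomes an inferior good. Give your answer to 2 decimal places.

90.89

dQ/dM = 29.556 − 0.3252M.
The good is inferior where dQ/dM < 0. Setting dQ/dM = 0 gives M = 29.556 / 0.3252 = 90.89.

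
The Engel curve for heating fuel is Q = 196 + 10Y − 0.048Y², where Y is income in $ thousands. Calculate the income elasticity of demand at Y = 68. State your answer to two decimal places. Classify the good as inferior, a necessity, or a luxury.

0.36 (necessity)

At Y = 68: Q = 654.0480.
dQ/dY = 10 − 0.096Y = 3.47200.
η = (dQ/dY)·(Y/Q) = 3.47200 × (68/654.0480) = 0.36.
0 < η < 1 ⇒ necessity.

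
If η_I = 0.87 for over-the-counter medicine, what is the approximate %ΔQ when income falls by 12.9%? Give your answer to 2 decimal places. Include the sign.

-11.22%

%ΔQ ≈ η × %ΔI = 0.87 × (-12.9%) = -11.22%.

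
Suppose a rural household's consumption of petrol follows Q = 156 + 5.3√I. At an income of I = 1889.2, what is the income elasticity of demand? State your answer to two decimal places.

At I = 1889.2: Q = 386.364.
dQ/dI = 5.3/(2√I) = 0.0609687 at this income.
η = (dQ/dI)·(I/Q) = 0.0609687 × (1889.2/386.364) = 0.30.

0.30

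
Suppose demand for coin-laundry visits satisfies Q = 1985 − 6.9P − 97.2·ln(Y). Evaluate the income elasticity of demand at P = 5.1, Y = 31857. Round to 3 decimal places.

At P = 5.1, Y = 31857: Q = 941.942.
Holding P constant, ∂Q/∂Y = -97.2/Y = -0.00305113.
η_Y = (∂Q/∂Y)·(Y/Q) = -0.00305113 × (31857/941.942) = -0.103.

-0.103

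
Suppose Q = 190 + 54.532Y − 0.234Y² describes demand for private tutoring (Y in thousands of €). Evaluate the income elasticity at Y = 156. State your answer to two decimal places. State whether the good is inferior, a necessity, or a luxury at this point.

At Y = 156: Q = 3002.3680.
dQ/dY = 54.532 − 0.468Y = -18.47600.
η = (dQ/dY)·(Y/Q) = -18.47600 × (156/3002.3680) = -0.96.
η < 0 ⇒ inferior good.

-0.96 (inferior good)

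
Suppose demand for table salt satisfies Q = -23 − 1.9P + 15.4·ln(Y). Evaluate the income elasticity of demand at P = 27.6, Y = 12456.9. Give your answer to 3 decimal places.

0.221

At P = 27.6, Y = 12456.9: Q = 69.782.
Holding P constant, ∂Q/∂Y = 15.4/Y = 0.00123626.
η_Y = (∂Q/∂Y)·(Y/Q) = 0.00123626 × (12456.9/69.782) = 0.221.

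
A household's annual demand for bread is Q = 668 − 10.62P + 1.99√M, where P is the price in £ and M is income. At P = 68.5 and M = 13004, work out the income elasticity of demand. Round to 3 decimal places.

At P = 68.5, M = 13004: Q = 167.460.
Holding P constant, ∂Q/∂M = 1.99/(2√M) = 0.00872539.
η_M = (∂Q/∂M)·(M/Q) = 0.00872539 × (13004/167.460) = 0.678.

0.678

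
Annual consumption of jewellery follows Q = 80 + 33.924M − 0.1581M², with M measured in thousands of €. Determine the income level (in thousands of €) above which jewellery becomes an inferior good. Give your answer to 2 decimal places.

107.29

dQ/dM = 33.924 − 0.3162M.
The good is inferior where dQ/dM < 0. Setting dQ/dM = 0 gives M = 33.924 / 0.3162 = 107.29.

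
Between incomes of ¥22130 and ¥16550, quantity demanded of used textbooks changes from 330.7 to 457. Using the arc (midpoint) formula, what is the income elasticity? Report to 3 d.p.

-1.111

ΔQ = 457 − 330.7 = 126.3; midpoint Q̄ = (330.7 + 457)/2 = 393.85.
ΔI = 16550 − 22130 = -5580; midpoint Ī = (22130 + 16550)/2 = 19340.
η = (ΔQ/Q̄) ÷ (ΔI/Ī) = (126.3/393.85) ÷ (-5580/19340) = -1.111.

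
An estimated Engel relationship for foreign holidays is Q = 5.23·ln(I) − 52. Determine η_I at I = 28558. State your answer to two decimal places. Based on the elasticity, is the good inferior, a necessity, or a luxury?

At I = 28558: Q = 1.658.
dQ/dI = 5.23/I = 0.000183136 at this income.
η = (dQ/dI)·(I/Q) = 0.000183136 × (28558/1.658) = 3.15.
Since η > 1, the good is a luxury.

3.15 (luxury)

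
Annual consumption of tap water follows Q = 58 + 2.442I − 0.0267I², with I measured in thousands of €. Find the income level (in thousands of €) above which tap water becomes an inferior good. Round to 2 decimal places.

45.73

dQ/dI = 2.442 − 0.0534I.
The good is inferior where dQ/dI < 0. Setting dQ/dI = 0 gives I = 2.442 / 0.0534 = 45.73.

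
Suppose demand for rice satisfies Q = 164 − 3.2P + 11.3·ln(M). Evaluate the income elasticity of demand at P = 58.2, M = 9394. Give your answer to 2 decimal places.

0.14

At P = 58.2, M = 9394: Q = 81.130.
Holding P constant, ∂Q/∂M = 11.3/M = 0.0012029.
η_M = (∂Q/∂M)·(M/Q) = 0.0012029 × (9394/81.130) = 0.14.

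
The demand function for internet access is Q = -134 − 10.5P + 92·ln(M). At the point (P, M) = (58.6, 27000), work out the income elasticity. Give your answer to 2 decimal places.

0.49

At P = 58.6, M = 27000: Q = 189.430.
Holding P constant, ∂Q/∂M = 92/M = 0.00340741.
η_M = (∂Q/∂M)·(M/Q) = 0.00340741 × (27000/189.430) = 0.49.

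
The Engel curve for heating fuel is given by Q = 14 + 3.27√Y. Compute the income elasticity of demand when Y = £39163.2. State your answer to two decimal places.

At Y = 39163.2: Q = 661.123.
dQ/dY = 3.27/(2√Y) = 0.00826188 at this income.
η = (dQ/dY)·(Y/Q) = 0.00826188 × (39163.2/661.123) = 0.49.

0.49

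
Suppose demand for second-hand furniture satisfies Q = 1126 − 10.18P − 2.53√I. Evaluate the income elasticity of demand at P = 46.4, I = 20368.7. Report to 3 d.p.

-0.617

At P = 46.4, I = 20368.7: Q = 292.569.
Holding P constant, ∂Q/∂I = -2.53/(2√I) = -0.00886357.
η_I = (∂Q/∂I)·(I/Q) = -0.00886357 × (20368.7/292.569) = -0.617.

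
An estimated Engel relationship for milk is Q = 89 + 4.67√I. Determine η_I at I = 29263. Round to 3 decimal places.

0.450

At I = 29263: Q = 887.870.
dQ/dI = 4.67/(2√I) = 0.0136498 at this income.
η = (dQ/dI)·(I/Q) = 0.0136498 × (29263/887.870) = 0.450.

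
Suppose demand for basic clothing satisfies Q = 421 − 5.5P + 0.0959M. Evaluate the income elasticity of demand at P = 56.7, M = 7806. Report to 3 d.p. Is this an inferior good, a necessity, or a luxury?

0.873 (necessity)

At P = 56.7, M = 7806: Q = 857.745.
Holding P constant, ∂Q/∂M = 0.0959.
η_M = (∂Q/∂M)·(M/Q) = 0.0959 × (7806/857.745) = 0.873.
Since 0 < η < 1, this is a necessity.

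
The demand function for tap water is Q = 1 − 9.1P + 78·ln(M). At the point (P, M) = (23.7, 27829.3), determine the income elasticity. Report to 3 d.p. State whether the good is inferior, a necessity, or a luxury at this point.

0.134 (necessity)

At P = 23.7, M = 27829.3: Q = 583.570.
Holding P constant, ∂Q/∂M = 78/M = 0.0028028.
η_M = (∂Q/∂M)·(M/Q) = 0.0028028 × (27829.3/583.570) = 0.134.
Since 0 < η < 1, this is a necessity.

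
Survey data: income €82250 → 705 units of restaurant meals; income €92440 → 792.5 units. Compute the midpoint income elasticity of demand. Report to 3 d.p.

1.002

ΔQ = 792.5 − 705 = 87.5; midpoint Q̄ = (705 + 792.5)/2 = 748.75.
ΔI = 92440 − 82250 = 10190; midpoint Ī = (82250 + 92440)/2 = 87345.
η = (ΔQ/Q̄) ÷ (ΔI/Ī) = (87.5/748.75) ÷ (10190/87345) = 1.002.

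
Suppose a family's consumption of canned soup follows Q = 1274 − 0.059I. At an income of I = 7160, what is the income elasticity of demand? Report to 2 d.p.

-0.50

At I = 7160: Q = 851.560.
dQ/dI = −0.059.
η = (dQ/dI)·(I/Q) = -0.059 × (7160/851.560) = -0.50.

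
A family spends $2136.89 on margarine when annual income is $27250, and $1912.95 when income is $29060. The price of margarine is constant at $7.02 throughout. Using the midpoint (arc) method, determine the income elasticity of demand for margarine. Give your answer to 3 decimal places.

With a constant price, Q₁ = 2136.89/7.02 = 304.400 and Q₂ = 1912.95/7.02 = 272.500 (equivalently, work directly with expenditure since P cancels).
Midpoint %ΔQ = (1912.95 − 2136.89)/2024.92 = -0.11059; midpoint %ΔI = (29060 − 27250)/28155 = 0.06429.
η = -0.11059 / 0.06429 = -1.720.

-1.720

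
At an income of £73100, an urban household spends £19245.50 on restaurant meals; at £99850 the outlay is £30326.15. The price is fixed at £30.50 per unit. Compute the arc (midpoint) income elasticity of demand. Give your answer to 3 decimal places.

With a constant price, Q₁ = 19245.50/30.50 = 631.000 and Q₂ = 30326.15/30.50 = 994.300 (equivalently, work directly with expenditure since P cancels).
Midpoint %ΔQ = (30326.15 − 19245.50)/24785.83 = 0.44706; midpoint %ΔI = (99850 − 73100)/86475 = 0.30934.
η = 0.44706 / 0.30934 = 1.445.

1.445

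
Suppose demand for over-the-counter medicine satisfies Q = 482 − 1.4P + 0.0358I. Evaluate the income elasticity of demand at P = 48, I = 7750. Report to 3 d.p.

0.401

At P = 48, I = 7750: Q = 692.250.
Holding P constant, ∂Q/∂I = 0.0358.
η_I = (∂Q/∂I)·(I/Q) = 0.0358 × (7750/692.250) = 0.401.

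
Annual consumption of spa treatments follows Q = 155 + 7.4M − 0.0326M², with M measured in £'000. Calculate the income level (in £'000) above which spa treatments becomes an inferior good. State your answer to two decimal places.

113.50

dQ/dM = 7.4 − 0.0652M.
The good is inferior where dQ/dM < 0. Setting dQ/dM = 0 gives M = 7.4 / 0.0652 = 113.50.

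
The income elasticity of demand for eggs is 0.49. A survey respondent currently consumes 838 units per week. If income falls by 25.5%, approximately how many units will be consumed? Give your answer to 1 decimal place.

%ΔQ ≈ η × %ΔI = 0.49 × (-25.5%) = -12.495%.
New Q ≈ 838 × (1 − 0.12495) = 733.3.

733.3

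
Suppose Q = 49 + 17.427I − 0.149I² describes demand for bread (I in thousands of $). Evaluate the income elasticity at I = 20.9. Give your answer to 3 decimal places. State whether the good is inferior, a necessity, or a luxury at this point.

0.672 (necessity)

At I = 20.9: Q = 348.1396.
dQ/dI = 17.427 − 0.298I = 11.19880.
η = (dQ/dI)·(I/Q) = 11.19880 × (20.9/348.1396) = 0.672.
0 < η < 1 ⇒ necessity.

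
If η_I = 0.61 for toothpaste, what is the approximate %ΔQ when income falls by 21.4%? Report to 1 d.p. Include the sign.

%ΔQ ≈ η × %ΔI = 0.61 × (-21.4%) = -13.1%.

-13.1%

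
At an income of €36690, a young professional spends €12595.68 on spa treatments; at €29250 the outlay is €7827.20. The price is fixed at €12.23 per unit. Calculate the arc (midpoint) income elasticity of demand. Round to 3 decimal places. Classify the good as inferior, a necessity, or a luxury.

With a constant price, Q₁ = 12595.68/12.23 = 1029.900 and Q₂ = 7827.20/12.23 = 640.000 (equivalently, work directly with expenditure since P cancels).
Midpoint %ΔQ = (7827.20 − 12595.68)/10211.44 = -0.46697; midpoint %ΔI = (29250 − 36690)/32970 = -0.22566.
η = -0.46697 / -0.22566 = 2.069.
η > 1 ⇒ luxury.

2.069 (luxury)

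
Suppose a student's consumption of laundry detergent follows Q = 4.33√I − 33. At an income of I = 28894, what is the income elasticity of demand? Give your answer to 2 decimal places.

0.52

At I = 28894: Q = 703.024.
dQ/dI = 4.33/(2√I) = 0.0127366 at this income.
η = (dQ/dI)·(I/Q) = 0.0127366 × (28894/703.024) = 0.52.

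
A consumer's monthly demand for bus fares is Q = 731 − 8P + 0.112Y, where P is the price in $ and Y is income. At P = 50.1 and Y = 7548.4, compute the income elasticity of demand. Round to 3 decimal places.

0.719

At P = 50.1, Y = 7548.4: Q = 1175.621.
Holding P constant, ∂Q/∂Y = 0.112.
η_Y = (∂Q/∂Y)·(Y/Q) = 0.112 × (7548.4/1175.621) = 0.719.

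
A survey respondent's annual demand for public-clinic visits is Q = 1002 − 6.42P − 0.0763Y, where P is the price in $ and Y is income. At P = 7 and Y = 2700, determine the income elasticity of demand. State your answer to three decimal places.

-0.274

At P = 7, Y = 2700: Q = 751.050.
Holding P constant, ∂Q/∂Y = −0.0763.
η_Y = (∂Q/∂Y)·(Y/Q) = -0.0763 × (2700/751.050) = -0.274.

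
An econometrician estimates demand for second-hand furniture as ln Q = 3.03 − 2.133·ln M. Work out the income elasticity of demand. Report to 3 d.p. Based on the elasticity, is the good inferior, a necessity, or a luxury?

In a log-linear demand, the coefficient on ln M is the income elasticity.
So η = -2.133.
η < 0 ⇒ inferior good.

-2.133 (inferior good)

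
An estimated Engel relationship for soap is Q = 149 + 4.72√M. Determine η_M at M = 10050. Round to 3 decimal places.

0.380

At M = 10050: Q = 622.179.
dQ/dM = 4.72/(2√M) = 0.0235412 at this income.
η = (dQ/dM)·(M/Q) = 0.0235412 × (10050/622.179) = 0.380.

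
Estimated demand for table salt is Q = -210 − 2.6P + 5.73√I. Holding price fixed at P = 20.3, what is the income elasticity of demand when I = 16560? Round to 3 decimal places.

At P = 20.3, I = 16560: Q = 474.589.
Holding P constant, ∂Q/∂I = 5.73/(2√I) = 0.0222636.
η_I = (∂Q/∂I)·(I/Q) = 0.0222636 × (16560/474.589) = 0.777.

0.777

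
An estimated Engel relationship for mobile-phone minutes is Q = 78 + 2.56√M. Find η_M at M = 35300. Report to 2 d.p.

0.43

At M = 35300: Q = 558.980.
dQ/dM = 2.56/(2√M) = 0.00681275 at this income.
η = (dQ/dM)·(M/Q) = 0.00681275 × (35300/558.980) = 0.43.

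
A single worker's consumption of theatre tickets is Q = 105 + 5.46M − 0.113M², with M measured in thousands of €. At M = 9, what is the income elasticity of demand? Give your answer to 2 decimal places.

0.21

At M = 9: Q = 144.9870.
dQ/dM = 5.46 − 0.226M = 3.42600.
η = (dQ/dM)·(M/Q) = 3.42600 × (9/144.9870) = 0.21.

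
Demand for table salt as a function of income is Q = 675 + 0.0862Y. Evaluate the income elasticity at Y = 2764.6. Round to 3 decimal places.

At Y = 2764.6: Q = 913.309.
dQ/dY = 0.0862.
η = (dQ/dY)·(Y/Q) = 0.0862 × (2764.6/913.309) = 0.261.

0.261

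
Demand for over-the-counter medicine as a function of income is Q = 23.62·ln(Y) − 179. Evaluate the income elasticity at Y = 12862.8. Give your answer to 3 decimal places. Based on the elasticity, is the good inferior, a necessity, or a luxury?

At Y = 12862.8: Q = 44.495.
dQ/dY = 23.62/Y = 0.0018363 at this income.
η = (dQ/dY)·(Y/Q) = 0.0018363 × (12862.8/44.495) = 0.531.
Since 0 < η < 1, the good is a necessity.

0.531 (necessity)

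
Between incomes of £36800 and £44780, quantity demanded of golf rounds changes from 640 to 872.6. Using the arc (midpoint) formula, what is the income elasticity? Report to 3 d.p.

ΔQ = 872.6 − 640 = 232.6; midpoint Q̄ = (640 + 872.6)/2 = 756.3.
ΔI = 44780 − 36800 = 7980; midpoint Ī = (36800 + 44780)/2 = 40790.
η = (ΔQ/Q̄) ÷ (ΔI/Ī) = (232.6/756.3) ÷ (7980/40790) = 1.572.

1.572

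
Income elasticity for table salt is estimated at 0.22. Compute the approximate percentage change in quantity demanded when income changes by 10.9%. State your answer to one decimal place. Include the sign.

2.4%

%ΔQ ≈ η × %ΔI = 0.22 × 10.9% = 2.4%.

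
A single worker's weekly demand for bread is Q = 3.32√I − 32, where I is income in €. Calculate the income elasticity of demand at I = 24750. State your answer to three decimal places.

0.533

At I = 24750: Q = 490.307.
dQ/dI = 3.32/(2√I) = 0.0105517 at this income.
η = (dQ/dI)·(I/Q) = 0.0105517 × (24750/490.307) = 0.533.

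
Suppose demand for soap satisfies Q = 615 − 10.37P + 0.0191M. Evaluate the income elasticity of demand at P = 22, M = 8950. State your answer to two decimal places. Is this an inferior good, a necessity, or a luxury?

At P = 22, M = 8950: Q = 557.805.
Holding P constant, ∂Q/∂M = 0.0191.
η_M = (∂Q/∂M)·(M/Q) = 0.0191 × (8950/557.805) = 0.31.
Since 0 < η < 1, this is a necessity.

0.31 (necessity)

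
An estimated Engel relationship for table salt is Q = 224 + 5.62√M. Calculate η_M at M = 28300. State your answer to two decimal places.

0.40

At M = 28300: Q = 1169.430.
dQ/dM = 5.62/(2√M) = 0.0167037 at this income.
η = (dQ/dM)·(M/Q) = 0.0167037 × (28300/1169.430) = 0.40.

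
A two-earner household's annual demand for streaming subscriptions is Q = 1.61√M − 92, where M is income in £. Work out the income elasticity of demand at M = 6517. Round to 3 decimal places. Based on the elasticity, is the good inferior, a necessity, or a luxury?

1.711 (luxury)

At M = 6517: Q = 37.972.
dQ/dM = 1.61/(2√M) = 0.00997176 at this income.
η = (dQ/dM)·(M/Q) = 0.00997176 × (6517/37.972) = 1.711.
Since η > 1, the good is a luxury.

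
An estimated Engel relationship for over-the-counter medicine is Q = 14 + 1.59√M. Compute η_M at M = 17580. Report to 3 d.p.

At M = 17580: Q = 224.817.
dQ/dM = 1.59/(2√M) = 0.00599595 at this income.
η = (dQ/dM)·(M/Q) = 0.00599595 × (17580/224.817) = 0.469.

0.469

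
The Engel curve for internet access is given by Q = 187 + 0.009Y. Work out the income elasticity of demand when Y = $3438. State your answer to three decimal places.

0.142

At Y = 3438: Q = 217.942.
dQ/dY = 0.009.
η = (dQ/dY)·(Y/Q) = 0.009 × (3438/217.942) = 0.142.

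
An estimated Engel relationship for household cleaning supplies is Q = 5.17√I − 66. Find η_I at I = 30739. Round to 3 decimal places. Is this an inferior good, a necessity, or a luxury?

0.539 (necessity)

At I = 30739: Q = 840.432.
dQ/dI = 5.17/(2√I) = 0.014744 at this income.
η = (dQ/dI)·(I/Q) = 0.014744 × (30739/840.432) = 0.539.
Since 0 < η < 1, the good is a necessity.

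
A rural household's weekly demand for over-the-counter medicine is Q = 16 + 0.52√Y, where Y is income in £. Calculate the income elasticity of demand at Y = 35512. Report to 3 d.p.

0.430

At Y = 35512: Q = 113.992.
dQ/dY = 0.52/(2√Y) = 0.0013797 at this income.
η = (dQ/dY)·(Y/Q) = 0.0013797 × (35512/113.992) = 0.430.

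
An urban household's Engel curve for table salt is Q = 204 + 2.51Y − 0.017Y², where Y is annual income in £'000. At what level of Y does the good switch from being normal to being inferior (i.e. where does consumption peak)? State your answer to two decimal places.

73.82

dQ/dY = 2.51 − 0.034Y.
The good is inferior where dQ/dY < 0. Setting dQ/dY = 0 gives Y = 2.51 / 0.034 = 73.82.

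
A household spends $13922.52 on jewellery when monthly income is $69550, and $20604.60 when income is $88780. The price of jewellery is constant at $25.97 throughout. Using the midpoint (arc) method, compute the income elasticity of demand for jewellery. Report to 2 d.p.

With a constant price, Q₁ = 13922.52/25.97 = 536.100 and Q₂ = 20604.60/25.97 = 793.400 (equivalently, work directly with expenditure since P cancels).
Midpoint %ΔQ = (20604.60 − 13922.52)/17263.56 = 0.38706; midpoint %ΔI = (88780 − 69550)/79165 = 0.24291.
η = 0.38706 / 0.24291 = 1.59.

1.59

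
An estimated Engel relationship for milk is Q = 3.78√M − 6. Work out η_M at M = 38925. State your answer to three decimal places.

0.504

At M = 38925: Q = 739.772.
dQ/dM = 3.78/(2√M) = 0.0095796 at this income.
η = (dQ/dM)·(M/Q) = 0.0095796 × (38925/739.772) = 0.504.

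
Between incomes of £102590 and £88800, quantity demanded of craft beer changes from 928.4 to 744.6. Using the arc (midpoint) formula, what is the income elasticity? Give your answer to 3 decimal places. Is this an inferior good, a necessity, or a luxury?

1.525 (luxury)

ΔQ = 744.6 − 928.4 = -183.8; midpoint Q̄ = (928.4 + 744.6)/2 = 836.5.
ΔI = 88800 − 102590 = -13790; midpoint Ī = (102590 + 88800)/2 = 95695.
η = (ΔQ/Q̄) ÷ (ΔI/Ī) = (-183.8/836.5) ÷ (-13790/95695) = 1.525.
η > 1 ⇒ luxury.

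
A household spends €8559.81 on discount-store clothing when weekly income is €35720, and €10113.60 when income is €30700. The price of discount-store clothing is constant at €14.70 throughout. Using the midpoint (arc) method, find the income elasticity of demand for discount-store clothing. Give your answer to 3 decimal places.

-1.101

With a constant price, Q₁ = 8559.81/14.70 = 582.300 and Q₂ = 10113.60/14.70 = 688.000 (equivalently, work directly with expenditure since P cancels).
Midpoint %ΔQ = (10113.60 − 8559.81)/9336.71 = 0.16642; midpoint %ΔI = (30700 − 35720)/33210 = -0.15116.
η = 0.16642 / -0.15116 = -1.101.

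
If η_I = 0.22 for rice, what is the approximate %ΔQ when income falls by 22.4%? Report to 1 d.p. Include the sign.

%ΔQ ≈ η × %ΔI = 0.22 × (-22.4%) = -4.9%.

-4.9%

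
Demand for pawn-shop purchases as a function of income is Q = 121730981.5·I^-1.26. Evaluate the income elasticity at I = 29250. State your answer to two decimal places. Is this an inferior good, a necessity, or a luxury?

-1.26 (inferior good)

For Q = A·I^β the income elasticity is constant and equal to β.
Here β = -1.26, so η = -1.26.
Since η < 0, the good is an inferior good.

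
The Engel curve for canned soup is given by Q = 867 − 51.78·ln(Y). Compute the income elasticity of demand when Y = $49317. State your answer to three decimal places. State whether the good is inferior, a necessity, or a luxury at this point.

-0.168 (inferior good)

At Y = 49317: Q = 307.464.
dQ/dY = -51.78/Y = -0.00104994 at this income.
η = (dQ/dY)·(Y/Q) = -0.00104994 × (49317/307.464) = -0.168.
Since η < 0, the good is an inferior good.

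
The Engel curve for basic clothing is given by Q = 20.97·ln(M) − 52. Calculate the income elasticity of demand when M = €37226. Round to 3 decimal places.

0.124

At M = 37226: Q = 168.704.
dQ/dM = 20.97/M = 0.000563316 at this income.
η = (dQ/dM)·(M/Q) = 0.000563316 × (37226/168.704) = 0.124.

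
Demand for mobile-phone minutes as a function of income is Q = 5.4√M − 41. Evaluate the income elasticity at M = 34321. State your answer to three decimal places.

0.521

At M = 34321: Q = 959.400.
dQ/dM = 5.4/(2√M) = 0.0145742 at this income.
η = (dQ/dM)·(M/Q) = 0.0145742 × (34321/959.400) = 0.521.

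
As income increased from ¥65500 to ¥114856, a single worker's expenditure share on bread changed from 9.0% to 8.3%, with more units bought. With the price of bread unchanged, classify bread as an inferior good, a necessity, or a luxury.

Quantity rises but the budget share falls as income rises, so 0 < η < 1.

necessity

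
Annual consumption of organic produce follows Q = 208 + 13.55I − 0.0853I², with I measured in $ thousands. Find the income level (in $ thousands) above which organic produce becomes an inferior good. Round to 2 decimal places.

dQ/dI = 13.55 − 0.1706I.
The good is inferior where dQ/dI < 0. Setting dQ/dI = 0 gives I = 13.55 / 0.1706 = 79.43.

79.43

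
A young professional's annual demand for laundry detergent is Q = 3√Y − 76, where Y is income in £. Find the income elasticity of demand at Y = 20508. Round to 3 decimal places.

0.607

At Y = 20508: Q = 353.618.
dQ/dY = 3/(2√Y) = 0.0104744 at this income.
η = (dQ/dY)·(Y/Q) = 0.0104744 × (20508/353.618) = 0.607.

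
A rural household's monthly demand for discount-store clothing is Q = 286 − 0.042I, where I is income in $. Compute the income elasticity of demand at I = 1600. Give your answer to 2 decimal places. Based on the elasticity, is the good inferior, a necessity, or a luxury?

At I = 1600: Q = 218.800.
dQ/dI = −0.042.
η = (dQ/dI)·(I/Q) = -0.042 × (1600/218.800) = -0.31.
Since η < 0, the good is an inferior good.

-0.31 (inferior good)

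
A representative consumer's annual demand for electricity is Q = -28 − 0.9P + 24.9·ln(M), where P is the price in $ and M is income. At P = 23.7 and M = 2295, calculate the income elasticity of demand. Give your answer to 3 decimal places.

At P = 23.7, M = 2295: Q = 143.358.
Holding P constant, ∂Q/∂M = 24.9/M = 0.0108497.
η_M = (∂Q/∂M)·(M/Q) = 0.0108497 × (2295/143.358) = 0.174.

0.174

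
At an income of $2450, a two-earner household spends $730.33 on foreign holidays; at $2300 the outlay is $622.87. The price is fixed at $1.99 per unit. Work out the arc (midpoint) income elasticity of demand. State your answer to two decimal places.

With a constant price, Q₁ = 730.33/1.99 = 367.000 and Q₂ = 622.87/1.99 = 313.000 (equivalently, work directly with expenditure since P cancels).
Midpoint %ΔQ = (622.87 − 730.33)/676.60 = -0.15882; midpoint %ΔI = (2300 − 2450)/2375 = -0.06316.
η = -0.15882 / -0.06316 = 2.51.

2.51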